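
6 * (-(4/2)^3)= -48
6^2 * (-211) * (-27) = 205092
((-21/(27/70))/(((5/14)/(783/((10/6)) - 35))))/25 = -2982728/1125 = -2651.31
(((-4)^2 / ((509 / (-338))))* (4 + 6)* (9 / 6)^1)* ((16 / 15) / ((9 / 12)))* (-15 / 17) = 1730560 / 8653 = 200.00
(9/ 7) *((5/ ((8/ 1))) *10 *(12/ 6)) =225/ 14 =16.07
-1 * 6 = -6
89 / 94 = 0.95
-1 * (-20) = 20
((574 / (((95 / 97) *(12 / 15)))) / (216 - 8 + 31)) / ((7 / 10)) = 19885 / 4541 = 4.38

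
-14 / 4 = -7 / 2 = -3.50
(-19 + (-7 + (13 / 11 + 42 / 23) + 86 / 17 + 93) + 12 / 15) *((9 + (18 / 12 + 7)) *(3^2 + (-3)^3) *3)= -308356146 / 4301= -71694.06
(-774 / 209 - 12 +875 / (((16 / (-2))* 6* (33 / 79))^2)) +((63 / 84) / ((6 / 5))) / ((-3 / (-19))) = -456152527 / 47672064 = -9.57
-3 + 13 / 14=-29 / 14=-2.07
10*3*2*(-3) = -180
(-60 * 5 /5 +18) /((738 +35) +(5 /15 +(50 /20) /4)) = -1008 /18575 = -0.05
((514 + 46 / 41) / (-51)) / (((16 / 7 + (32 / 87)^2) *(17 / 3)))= -69937560 / 94993433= -0.74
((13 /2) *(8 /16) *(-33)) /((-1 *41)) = 429 /164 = 2.62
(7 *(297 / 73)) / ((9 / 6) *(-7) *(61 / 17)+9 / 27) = -212058 / 278057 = -0.76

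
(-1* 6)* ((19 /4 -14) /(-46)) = -111 /92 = -1.21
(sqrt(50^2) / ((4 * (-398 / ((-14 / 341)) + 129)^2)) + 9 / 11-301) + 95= -21343151861541 / 104020678168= -205.18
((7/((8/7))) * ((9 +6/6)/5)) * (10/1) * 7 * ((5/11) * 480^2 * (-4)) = -3951360000/11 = -359214545.45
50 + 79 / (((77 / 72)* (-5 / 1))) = 13562 / 385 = 35.23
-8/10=-4/5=-0.80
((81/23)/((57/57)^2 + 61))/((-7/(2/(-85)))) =81/424235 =0.00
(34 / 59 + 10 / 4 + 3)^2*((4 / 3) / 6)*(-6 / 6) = -57121 / 6962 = -8.20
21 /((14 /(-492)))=-738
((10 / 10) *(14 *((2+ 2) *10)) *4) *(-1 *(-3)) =6720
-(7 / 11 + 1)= -18 / 11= -1.64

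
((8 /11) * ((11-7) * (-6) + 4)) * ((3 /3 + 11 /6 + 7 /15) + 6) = -135.27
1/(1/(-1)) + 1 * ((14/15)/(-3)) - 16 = -779/45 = -17.31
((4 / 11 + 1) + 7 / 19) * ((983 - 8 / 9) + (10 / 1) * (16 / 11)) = 35718178 / 20691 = 1726.27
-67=-67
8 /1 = 8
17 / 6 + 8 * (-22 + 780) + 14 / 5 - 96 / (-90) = 60707 / 10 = 6070.70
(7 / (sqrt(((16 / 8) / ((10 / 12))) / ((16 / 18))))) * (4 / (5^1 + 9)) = 2 * sqrt(30) / 9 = 1.22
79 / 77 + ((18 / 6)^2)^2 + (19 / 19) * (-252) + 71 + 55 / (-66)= -46111 / 462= -99.81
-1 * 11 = -11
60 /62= 0.97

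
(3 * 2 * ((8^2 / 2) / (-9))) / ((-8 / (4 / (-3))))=-32 / 9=-3.56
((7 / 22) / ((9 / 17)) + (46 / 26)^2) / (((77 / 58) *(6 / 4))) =7241474 / 3864861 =1.87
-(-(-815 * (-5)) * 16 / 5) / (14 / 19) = 123880 / 7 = 17697.14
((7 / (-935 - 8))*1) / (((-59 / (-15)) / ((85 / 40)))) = -1785 / 445096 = -0.00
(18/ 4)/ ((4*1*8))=9/ 64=0.14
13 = 13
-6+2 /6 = -5.67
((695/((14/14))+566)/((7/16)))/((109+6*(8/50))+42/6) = 24.64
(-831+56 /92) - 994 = -1824.39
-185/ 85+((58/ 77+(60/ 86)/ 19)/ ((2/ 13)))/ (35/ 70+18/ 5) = -40518873/ 43847573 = -0.92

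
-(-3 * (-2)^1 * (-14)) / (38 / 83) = 3486 / 19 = 183.47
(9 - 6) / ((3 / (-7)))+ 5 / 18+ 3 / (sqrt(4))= -5.22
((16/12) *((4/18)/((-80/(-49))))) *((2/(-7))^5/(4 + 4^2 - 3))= -16/787185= -0.00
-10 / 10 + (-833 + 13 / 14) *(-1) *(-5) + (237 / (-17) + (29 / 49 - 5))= -6963391 / 1666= -4179.71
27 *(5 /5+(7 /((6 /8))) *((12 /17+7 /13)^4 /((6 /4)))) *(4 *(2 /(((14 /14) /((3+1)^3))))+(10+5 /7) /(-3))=3648767210576133 /16698102967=218513.88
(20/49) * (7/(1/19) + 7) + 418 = 3326/7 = 475.14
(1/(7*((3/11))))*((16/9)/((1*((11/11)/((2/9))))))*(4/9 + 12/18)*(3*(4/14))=7040/35721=0.20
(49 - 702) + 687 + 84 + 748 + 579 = 1445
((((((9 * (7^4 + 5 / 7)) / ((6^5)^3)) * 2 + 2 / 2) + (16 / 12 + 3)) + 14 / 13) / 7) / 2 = 423263238071 / 924406898688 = 0.46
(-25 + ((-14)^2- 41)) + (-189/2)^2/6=12947/8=1618.38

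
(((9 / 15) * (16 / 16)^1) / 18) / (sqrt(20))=sqrt(5) / 300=0.01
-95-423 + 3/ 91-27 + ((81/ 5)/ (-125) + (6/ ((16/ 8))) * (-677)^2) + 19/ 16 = 1250743212689/ 910000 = 1374443.09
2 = 2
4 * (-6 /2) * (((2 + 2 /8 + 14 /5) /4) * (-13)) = 3939 /20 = 196.95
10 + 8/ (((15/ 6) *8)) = 52/ 5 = 10.40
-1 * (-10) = 10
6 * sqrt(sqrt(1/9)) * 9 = 18 * sqrt(3) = 31.18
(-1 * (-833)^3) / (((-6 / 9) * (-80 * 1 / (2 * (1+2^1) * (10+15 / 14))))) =23037808689 / 32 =719931521.53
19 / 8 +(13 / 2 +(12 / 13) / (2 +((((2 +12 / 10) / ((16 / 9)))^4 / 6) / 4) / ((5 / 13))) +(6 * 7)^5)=1066025452558981 / 8156824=130691241.17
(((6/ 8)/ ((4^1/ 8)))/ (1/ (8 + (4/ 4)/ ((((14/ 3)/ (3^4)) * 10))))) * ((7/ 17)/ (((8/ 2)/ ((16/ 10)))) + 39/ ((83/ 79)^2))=518.37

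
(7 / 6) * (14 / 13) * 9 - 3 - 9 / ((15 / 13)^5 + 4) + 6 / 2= 286507128 / 29179111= 9.82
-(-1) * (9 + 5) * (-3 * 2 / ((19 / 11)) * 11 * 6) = -60984 / 19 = -3209.68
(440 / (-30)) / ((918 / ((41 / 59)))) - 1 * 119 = -9668819 / 81243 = -119.01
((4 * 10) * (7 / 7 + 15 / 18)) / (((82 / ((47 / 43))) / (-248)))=-1282160 / 5289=-242.42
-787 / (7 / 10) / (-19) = 7870 / 133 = 59.17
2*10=20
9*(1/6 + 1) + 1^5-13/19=411/38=10.82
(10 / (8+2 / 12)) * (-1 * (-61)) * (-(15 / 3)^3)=-457500 / 49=-9336.73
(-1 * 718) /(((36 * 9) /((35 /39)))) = -12565 /6318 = -1.99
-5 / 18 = -0.28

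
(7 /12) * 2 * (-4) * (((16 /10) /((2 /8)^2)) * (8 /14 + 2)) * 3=-4608 /5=-921.60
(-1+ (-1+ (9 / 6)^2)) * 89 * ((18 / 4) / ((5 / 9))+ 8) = 14329 / 40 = 358.22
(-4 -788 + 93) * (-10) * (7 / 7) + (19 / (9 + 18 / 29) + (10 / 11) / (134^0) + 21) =21525610 / 3069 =7013.88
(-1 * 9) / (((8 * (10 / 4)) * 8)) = -9 / 160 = -0.06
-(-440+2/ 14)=3079/ 7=439.86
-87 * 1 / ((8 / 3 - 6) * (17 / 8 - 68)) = -1044 / 2635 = -0.40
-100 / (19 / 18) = -94.74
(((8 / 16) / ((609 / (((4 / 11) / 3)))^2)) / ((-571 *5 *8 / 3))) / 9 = -1 / 3459312788085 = -0.00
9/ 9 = 1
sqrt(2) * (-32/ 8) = -5.66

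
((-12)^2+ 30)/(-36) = -4.83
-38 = -38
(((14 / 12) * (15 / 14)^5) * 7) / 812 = 253125 / 17825024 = 0.01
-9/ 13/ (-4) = 9/ 52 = 0.17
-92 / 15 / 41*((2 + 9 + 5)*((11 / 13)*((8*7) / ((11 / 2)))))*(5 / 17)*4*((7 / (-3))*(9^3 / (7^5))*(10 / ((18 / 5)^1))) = 21196800 / 3107923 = 6.82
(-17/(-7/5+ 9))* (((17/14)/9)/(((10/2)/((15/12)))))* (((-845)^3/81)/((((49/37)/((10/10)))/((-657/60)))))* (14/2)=-470969251312625/14478912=-32527944.87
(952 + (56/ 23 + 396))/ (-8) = -7765/ 46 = -168.80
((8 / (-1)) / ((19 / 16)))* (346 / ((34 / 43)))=-952192 / 323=-2947.96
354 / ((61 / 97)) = 34338 / 61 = 562.92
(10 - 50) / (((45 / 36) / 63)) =-2016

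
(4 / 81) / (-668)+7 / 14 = 13525 / 27054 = 0.50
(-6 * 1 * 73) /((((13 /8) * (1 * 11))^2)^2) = -1794048 /418161601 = -0.00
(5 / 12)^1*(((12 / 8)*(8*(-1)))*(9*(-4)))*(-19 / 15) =-228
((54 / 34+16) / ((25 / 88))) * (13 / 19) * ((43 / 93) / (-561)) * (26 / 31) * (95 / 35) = -34765328 / 437423175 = -0.08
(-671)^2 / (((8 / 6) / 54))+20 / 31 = 1130555191 / 62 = 18234761.15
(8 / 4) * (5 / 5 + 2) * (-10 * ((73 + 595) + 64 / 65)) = -521808 / 13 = -40139.08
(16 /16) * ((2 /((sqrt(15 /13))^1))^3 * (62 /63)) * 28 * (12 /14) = 51584 * sqrt(195) /4725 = 152.45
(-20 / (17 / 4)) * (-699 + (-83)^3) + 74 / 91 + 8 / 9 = 37509306418 / 13923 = 2694053.47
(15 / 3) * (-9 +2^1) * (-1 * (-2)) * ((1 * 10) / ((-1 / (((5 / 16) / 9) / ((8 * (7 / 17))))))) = 2125 / 288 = 7.38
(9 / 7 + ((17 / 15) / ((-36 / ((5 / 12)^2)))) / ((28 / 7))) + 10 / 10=994733 / 435456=2.28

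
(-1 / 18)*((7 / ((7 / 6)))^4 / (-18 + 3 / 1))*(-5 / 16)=-3 / 2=-1.50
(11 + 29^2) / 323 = 852 / 323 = 2.64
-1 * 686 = -686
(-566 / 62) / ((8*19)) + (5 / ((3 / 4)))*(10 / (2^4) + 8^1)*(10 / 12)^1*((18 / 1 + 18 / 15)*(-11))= -47685723 / 4712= -10120.06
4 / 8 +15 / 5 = 7 / 2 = 3.50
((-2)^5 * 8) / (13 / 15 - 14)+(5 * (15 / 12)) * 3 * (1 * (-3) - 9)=-40485 / 197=-205.51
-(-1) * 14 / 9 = 14 / 9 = 1.56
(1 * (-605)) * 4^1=-2420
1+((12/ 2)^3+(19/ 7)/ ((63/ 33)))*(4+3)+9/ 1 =32171/ 21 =1531.95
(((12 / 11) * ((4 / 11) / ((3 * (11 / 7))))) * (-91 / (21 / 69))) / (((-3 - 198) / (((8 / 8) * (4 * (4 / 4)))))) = 133952 / 267531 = 0.50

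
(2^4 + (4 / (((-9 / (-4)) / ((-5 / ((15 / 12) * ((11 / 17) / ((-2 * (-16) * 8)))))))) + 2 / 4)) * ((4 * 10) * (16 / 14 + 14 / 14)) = -55378900 / 231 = -239735.50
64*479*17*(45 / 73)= 321258.08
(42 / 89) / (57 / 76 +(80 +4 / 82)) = 328 / 56159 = 0.01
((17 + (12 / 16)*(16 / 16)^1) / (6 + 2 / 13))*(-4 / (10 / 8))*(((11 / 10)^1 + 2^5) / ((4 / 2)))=-305513 / 2000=-152.76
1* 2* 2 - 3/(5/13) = -19/5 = -3.80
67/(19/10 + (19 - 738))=-670/7171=-0.09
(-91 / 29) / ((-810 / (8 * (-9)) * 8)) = -91 / 2610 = -0.03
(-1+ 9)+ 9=17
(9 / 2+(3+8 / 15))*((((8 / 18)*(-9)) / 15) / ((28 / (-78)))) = 3133 / 525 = 5.97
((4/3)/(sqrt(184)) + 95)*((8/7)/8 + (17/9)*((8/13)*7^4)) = 2285869*sqrt(46)/56511 + 217157555/819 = 265423.98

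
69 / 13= 5.31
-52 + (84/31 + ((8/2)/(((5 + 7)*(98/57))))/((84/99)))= -4173395/85064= -49.06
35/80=7/16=0.44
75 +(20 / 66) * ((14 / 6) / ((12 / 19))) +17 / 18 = 22888 / 297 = 77.06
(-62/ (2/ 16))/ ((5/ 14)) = -6944/ 5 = -1388.80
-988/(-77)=988/77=12.83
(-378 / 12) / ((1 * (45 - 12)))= -21 / 22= -0.95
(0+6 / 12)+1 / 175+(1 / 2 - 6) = -874 / 175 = -4.99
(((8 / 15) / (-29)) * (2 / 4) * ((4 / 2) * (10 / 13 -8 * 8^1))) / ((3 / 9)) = 6576 / 1885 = 3.49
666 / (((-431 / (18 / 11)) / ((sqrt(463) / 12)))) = -999 * sqrt(463) / 4741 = -4.53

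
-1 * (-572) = 572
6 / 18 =1 / 3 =0.33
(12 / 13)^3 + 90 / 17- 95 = -3321049 / 37349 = -88.92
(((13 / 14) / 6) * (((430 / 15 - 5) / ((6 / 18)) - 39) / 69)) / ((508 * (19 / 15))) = 130 / 1165479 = 0.00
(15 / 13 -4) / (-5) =37 / 65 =0.57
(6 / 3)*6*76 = 912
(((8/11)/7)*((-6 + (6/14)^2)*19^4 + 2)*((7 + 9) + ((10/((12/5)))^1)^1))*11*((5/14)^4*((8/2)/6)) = -2808817391875/14823774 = -189480.59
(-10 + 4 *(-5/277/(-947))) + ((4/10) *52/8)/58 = -757309153/76072510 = -9.96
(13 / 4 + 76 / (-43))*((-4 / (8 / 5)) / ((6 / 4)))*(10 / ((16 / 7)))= -10.81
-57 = -57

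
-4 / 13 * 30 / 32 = -0.29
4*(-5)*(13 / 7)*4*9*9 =-84240 / 7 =-12034.29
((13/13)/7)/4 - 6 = -167/28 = -5.96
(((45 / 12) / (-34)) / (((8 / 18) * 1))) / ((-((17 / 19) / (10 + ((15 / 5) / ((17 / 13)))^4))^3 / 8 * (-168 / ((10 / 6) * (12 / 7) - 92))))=375760824847980804008142795 / 4768796803815353111138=78795.73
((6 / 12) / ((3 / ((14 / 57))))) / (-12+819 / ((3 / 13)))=7 / 604827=0.00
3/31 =0.10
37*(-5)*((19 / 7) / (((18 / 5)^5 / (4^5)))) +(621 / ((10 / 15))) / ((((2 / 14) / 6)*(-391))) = -6678596443 / 7026831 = -950.44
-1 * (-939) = 939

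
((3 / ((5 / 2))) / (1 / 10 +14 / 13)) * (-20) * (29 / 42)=-15080 / 1071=-14.08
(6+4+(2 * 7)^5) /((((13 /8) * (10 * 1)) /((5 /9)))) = 717112 /39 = 18387.49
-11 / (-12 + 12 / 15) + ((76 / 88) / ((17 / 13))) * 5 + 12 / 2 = 10.28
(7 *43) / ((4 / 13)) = 3913 / 4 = 978.25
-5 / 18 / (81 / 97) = -485 / 1458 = -0.33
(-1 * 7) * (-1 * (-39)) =-273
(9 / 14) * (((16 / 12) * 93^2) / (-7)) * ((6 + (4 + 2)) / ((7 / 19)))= -11831832 / 343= -34495.14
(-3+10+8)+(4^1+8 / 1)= 27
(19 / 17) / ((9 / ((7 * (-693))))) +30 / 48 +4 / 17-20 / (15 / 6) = -82899 / 136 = -609.55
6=6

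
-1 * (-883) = 883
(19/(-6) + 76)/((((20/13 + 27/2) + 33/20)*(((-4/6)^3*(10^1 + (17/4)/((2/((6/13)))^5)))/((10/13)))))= -1.13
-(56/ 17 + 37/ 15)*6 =-2938/ 85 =-34.56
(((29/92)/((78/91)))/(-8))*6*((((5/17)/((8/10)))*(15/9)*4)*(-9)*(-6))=-228375/6256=-36.50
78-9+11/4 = 287/4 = 71.75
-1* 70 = -70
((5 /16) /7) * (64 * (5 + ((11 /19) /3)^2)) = 46760 /3249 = 14.39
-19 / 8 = -2.38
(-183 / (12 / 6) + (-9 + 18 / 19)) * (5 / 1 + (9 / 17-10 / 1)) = 7566 / 17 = 445.06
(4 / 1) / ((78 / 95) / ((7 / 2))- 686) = -1330 / 228017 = -0.01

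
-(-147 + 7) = 140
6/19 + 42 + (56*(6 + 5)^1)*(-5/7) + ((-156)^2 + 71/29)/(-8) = -15163477/4408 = -3439.99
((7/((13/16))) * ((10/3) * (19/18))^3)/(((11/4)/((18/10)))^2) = 61456640/382239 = 160.78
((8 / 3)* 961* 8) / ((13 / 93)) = 1906624 / 13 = 146663.38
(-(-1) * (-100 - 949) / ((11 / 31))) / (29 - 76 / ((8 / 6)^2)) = 130076 / 605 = 215.00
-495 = -495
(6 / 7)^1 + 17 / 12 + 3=443 / 84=5.27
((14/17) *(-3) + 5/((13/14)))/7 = 92/221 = 0.42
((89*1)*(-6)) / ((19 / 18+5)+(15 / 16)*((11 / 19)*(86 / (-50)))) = -7305120 / 70069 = -104.26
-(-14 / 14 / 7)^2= -1 / 49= -0.02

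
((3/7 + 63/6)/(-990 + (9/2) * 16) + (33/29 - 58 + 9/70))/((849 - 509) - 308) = -98737/55680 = -1.77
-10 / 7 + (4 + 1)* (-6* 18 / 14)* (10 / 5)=-550 / 7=-78.57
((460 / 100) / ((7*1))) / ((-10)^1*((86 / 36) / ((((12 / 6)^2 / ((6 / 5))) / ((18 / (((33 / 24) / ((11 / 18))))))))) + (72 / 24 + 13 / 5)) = -69 / 5432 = -0.01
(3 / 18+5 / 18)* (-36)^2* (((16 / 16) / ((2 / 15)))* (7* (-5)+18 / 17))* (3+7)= -24926400 / 17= -1466258.82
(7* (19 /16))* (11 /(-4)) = -22.86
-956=-956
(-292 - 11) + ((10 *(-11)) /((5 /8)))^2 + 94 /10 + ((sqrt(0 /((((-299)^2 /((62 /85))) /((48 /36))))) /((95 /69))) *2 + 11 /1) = 153467 /5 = 30693.40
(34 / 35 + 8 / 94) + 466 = 768308 / 1645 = 467.06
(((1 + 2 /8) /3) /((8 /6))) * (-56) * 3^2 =-315 /2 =-157.50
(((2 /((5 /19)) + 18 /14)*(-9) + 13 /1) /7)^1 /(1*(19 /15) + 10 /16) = -56256 /11123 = -5.06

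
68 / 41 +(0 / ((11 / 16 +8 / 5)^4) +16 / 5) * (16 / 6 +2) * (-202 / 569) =-1274788 / 349935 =-3.64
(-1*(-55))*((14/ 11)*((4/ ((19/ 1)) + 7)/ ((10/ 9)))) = 8631/ 19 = 454.26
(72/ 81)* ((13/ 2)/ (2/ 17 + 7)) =884/ 1089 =0.81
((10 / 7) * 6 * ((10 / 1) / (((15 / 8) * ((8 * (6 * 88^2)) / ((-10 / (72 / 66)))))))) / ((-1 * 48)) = 25 / 1064448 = 0.00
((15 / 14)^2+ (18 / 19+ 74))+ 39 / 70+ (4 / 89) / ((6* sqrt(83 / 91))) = 2* sqrt(7553) / 22161+ 1427269 / 18620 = 76.66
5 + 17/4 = 37/4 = 9.25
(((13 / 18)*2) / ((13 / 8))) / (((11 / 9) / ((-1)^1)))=-8 / 11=-0.73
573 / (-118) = -573 / 118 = -4.86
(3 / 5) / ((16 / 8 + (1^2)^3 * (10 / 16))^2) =64 / 735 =0.09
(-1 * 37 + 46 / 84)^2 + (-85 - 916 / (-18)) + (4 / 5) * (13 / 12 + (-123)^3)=-1457650107 / 980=-1487398.07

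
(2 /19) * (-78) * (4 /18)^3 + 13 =59605 /4617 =12.91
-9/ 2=-4.50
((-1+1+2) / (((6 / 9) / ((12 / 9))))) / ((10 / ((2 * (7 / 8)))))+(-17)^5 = -14198563 / 10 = -1419856.30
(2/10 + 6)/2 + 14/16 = 159/40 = 3.98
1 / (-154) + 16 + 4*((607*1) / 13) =405931 / 2002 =202.76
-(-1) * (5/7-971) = -6792/7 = -970.29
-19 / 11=-1.73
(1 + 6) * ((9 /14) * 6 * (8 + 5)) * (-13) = -4563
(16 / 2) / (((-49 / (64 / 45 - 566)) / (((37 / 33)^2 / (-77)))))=-278246512 / 184895865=-1.50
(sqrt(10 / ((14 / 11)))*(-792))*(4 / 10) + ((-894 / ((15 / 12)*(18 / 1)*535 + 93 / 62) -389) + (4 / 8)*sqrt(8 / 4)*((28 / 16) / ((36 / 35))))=-1584*sqrt(385) / 35 -1561355 / 4013 + 245*sqrt(2) / 288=-1275.88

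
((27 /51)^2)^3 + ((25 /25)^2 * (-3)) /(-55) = 101641962 /1327566295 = 0.08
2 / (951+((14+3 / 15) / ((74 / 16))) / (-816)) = 37740 / 17945299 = 0.00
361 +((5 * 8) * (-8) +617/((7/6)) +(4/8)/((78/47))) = 622613/1092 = 570.16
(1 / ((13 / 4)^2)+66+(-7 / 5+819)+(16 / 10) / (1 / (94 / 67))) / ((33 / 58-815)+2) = -969710932 / 889251805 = -1.09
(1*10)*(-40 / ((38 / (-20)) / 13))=52000 / 19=2736.84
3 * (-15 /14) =-45 /14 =-3.21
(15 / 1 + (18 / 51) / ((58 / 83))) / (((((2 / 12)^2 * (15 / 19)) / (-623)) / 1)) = -1085784336 / 2465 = -440480.46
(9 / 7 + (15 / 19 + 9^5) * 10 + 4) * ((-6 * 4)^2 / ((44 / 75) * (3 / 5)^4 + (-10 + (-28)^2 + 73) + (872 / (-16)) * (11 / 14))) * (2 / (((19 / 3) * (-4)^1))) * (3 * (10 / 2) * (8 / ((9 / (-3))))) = 1748863440000000 / 1309504757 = 1335515.15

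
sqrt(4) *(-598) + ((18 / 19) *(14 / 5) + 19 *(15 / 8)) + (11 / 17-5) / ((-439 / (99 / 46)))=-151025850101 / 130453240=-1157.70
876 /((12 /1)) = 73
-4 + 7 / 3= -5 / 3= -1.67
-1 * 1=-1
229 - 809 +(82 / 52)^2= -390399 / 676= -577.51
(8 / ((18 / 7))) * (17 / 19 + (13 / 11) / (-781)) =453600 / 163229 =2.78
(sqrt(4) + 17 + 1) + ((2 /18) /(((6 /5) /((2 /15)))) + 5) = 25.01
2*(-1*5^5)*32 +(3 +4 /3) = -599987 /3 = -199995.67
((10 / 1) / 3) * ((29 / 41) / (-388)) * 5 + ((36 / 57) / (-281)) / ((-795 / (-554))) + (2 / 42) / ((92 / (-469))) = -426612663347 / 1552996467420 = -0.27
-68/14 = -34/7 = -4.86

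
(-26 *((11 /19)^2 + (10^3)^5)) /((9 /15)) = -46930000000000015730 /1083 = -43333333333333347.86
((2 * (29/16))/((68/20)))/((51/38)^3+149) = 994555/141245843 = 0.01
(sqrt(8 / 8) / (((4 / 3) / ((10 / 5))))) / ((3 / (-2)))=-1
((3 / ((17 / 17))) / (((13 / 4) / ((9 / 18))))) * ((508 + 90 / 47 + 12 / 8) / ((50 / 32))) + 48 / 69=53316992 / 351325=151.76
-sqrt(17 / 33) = -0.72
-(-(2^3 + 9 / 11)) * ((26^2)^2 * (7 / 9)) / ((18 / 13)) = 2263595.48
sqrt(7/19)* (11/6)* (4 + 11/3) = 253* sqrt(133)/342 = 8.53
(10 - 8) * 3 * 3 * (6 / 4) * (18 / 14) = 243 / 7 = 34.71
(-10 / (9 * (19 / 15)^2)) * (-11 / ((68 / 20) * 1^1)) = 13750 / 6137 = 2.24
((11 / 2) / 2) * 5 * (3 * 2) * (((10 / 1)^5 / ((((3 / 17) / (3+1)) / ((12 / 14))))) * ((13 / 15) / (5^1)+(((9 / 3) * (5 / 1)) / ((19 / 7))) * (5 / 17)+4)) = 123617120000 / 133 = 929452030.08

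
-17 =-17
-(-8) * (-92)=-736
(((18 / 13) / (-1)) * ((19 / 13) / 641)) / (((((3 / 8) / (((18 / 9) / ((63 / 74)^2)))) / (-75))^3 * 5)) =106130.05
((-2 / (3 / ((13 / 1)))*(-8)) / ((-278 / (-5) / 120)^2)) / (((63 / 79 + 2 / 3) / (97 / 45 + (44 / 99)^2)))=31319392000 / 60339483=519.05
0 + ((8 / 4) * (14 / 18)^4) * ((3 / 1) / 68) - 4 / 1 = -295031 / 74358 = -3.97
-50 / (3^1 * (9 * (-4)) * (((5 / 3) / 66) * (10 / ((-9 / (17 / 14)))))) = -231 / 17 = -13.59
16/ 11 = 1.45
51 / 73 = 0.70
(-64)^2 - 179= 3917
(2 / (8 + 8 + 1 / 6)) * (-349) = -4188 / 97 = -43.18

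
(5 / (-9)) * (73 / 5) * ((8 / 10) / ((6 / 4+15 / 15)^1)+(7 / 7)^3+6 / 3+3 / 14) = -90301 / 3150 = -28.67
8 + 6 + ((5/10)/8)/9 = 2017/144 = 14.01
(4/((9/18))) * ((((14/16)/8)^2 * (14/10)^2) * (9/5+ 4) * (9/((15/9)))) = 1879983/320000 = 5.87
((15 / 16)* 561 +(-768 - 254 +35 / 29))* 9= -2066517 / 464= -4453.70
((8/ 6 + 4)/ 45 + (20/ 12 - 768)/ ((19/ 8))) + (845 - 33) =66076/ 135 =489.45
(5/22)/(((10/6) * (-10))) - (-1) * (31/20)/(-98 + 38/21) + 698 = 310177979/444400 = 697.97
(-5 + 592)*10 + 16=5886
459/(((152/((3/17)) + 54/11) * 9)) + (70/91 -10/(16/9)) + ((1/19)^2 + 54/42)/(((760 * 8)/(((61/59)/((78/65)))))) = -4.80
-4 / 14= -2 / 7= -0.29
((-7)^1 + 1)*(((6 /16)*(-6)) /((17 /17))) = 27 /2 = 13.50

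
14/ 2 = 7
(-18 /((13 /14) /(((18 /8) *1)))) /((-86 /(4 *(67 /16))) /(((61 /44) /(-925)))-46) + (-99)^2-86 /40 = 5865138821803 /598554580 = 9798.84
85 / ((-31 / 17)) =-1445 / 31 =-46.61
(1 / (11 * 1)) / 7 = 1 / 77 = 0.01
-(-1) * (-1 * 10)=-10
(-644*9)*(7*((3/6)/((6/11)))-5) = -8211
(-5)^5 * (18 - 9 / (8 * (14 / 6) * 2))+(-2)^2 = -6215177 / 112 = -55492.65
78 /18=13 /3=4.33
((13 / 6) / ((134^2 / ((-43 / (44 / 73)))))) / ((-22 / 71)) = 2897297 / 104288448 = 0.03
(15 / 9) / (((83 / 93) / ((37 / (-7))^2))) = 212195 / 4067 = 52.17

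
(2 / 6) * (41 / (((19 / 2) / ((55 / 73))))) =4510 / 4161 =1.08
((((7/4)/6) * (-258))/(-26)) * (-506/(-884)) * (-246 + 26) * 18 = -37695735/5746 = -6560.34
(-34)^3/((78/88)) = -1729376/39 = -44342.97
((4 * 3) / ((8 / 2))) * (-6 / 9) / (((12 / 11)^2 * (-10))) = 121 / 720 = 0.17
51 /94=0.54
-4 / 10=-2 / 5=-0.40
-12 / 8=-3 / 2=-1.50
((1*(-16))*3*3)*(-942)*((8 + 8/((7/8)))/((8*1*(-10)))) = -203472/7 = -29067.43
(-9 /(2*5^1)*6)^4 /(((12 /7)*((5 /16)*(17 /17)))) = 1587.24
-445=-445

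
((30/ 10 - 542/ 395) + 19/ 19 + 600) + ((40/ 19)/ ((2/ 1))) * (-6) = 4475322/ 7505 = 596.31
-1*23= -23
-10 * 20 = -200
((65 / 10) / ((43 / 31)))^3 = 65450827 / 636056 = 102.90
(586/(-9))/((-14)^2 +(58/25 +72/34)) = -124525/383337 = -0.32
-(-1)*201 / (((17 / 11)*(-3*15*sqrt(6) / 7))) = -5159*sqrt(6) / 1530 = -8.26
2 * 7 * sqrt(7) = 14 * sqrt(7) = 37.04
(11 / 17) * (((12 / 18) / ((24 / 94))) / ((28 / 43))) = 22231 / 8568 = 2.59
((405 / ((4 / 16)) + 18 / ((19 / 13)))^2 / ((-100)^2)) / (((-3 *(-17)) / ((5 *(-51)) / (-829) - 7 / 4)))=-383384631789 / 50875730000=-7.54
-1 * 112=-112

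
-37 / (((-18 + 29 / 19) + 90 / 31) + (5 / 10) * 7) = 43586 / 11863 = 3.67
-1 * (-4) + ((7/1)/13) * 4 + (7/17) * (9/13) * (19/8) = 929/136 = 6.83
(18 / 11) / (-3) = -6 / 11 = -0.55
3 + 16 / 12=13 / 3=4.33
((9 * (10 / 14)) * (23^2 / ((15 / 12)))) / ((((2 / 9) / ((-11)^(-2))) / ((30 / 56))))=642735 / 11858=54.20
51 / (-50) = -51 / 50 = -1.02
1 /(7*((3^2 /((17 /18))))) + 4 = 4553 /1134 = 4.01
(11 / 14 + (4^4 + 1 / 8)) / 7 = 14387 / 392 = 36.70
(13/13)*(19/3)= 19/3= 6.33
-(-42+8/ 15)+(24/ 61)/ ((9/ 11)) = 12794/ 305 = 41.95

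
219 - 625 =-406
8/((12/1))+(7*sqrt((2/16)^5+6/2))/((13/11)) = 2/3+77*sqrt(196610)/3328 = 10.93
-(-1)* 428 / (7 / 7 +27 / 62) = 26536 / 89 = 298.16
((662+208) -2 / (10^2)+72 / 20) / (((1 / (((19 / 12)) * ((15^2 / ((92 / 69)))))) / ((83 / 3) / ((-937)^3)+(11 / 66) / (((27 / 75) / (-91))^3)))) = -8038763714896273911873989 / 12793960933056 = -628324860217.95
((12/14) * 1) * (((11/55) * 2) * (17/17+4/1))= 12/7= 1.71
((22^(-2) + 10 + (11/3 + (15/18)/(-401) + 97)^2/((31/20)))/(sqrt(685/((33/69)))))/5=34.60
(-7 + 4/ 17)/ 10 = -23/ 34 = -0.68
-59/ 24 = -2.46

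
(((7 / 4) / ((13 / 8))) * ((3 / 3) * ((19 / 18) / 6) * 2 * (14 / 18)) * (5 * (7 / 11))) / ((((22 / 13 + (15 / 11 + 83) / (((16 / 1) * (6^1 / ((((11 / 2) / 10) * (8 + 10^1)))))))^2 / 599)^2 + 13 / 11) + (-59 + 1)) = -256862926952450000 / 15554812982739308127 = -0.02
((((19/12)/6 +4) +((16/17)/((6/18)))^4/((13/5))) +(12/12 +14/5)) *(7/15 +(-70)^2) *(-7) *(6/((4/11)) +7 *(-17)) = 268076458327863871/2345269680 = 114305173.78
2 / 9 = 0.22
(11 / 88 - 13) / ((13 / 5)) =-515 / 104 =-4.95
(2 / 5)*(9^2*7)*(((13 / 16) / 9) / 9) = 91 / 40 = 2.28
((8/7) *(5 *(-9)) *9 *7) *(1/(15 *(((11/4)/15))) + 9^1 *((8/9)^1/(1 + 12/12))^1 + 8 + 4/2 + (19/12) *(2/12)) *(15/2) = -7819875/22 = -355448.86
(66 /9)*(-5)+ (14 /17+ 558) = 26630 /51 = 522.16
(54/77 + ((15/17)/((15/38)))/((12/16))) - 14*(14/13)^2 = -8332286/663663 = -12.55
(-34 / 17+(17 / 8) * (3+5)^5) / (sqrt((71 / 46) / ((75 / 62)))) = 348150 * sqrt(151869) / 2201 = 61642.60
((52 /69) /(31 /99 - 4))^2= 2944656 /70476025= 0.04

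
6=6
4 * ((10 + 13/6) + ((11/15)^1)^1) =258/5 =51.60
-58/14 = -29/7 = -4.14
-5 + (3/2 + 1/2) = -3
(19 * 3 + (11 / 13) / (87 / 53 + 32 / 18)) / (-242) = -606909 / 2565563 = -0.24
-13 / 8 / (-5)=13 / 40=0.32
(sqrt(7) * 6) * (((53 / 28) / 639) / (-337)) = -0.00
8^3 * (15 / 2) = 3840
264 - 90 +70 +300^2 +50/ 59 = 90244.85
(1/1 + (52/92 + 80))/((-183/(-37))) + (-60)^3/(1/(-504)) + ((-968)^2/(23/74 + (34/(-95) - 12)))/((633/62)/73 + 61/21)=11227049182819150029188/103153317105801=108838469.74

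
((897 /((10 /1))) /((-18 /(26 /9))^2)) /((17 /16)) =404248 /185895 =2.17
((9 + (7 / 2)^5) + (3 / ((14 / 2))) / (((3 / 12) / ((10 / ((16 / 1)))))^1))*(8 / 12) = 119905 / 336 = 356.86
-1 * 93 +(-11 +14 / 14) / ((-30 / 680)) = 401 / 3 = 133.67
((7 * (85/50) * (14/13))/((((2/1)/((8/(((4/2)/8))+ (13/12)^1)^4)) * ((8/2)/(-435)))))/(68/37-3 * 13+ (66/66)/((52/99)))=3171821293944247/133968384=23675894.26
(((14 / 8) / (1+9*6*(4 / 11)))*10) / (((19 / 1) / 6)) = 1155 / 4313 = 0.27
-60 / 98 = -30 / 49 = -0.61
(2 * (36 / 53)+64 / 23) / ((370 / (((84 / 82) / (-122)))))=-53004 / 564013015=-0.00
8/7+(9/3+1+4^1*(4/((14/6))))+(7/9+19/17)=2126/153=13.90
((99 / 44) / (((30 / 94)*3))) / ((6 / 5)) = 47 / 24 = 1.96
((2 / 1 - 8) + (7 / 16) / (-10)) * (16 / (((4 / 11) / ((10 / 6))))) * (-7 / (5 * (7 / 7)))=620.49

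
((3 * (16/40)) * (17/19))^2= 10404/9025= 1.15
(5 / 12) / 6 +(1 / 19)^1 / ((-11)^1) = 973 / 15048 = 0.06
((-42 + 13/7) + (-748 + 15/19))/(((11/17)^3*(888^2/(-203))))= 2486651081/3323581536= 0.75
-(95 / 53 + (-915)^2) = -44373020 / 53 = -837226.79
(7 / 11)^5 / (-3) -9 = -4365184 / 483153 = -9.03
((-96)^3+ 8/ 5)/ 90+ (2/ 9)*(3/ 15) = -2211826/ 225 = -9830.34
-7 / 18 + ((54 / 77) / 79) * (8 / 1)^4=3938731 / 109494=35.97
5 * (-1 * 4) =-20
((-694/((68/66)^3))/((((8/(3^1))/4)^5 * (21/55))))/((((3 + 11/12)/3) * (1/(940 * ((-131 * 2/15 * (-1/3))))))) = -7277635471095/137564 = -52903633.73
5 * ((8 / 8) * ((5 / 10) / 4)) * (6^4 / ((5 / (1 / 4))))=81 / 2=40.50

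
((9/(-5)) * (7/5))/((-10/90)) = 567/25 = 22.68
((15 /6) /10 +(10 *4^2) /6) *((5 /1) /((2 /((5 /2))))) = 8075 /48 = 168.23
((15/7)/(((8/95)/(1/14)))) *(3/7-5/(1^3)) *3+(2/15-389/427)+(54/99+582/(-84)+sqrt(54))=-221553823/6904590+3 *sqrt(6)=-24.74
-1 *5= -5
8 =8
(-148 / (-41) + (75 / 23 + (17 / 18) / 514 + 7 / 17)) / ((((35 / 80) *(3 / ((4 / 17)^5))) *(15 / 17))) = 0.00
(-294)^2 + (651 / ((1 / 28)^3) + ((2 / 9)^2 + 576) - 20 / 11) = 12810586148 / 891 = 14377762.23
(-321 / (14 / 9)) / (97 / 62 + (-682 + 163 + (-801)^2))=-89559 / 278230267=-0.00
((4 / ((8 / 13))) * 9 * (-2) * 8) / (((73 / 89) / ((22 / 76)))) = -458172 / 1387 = -330.33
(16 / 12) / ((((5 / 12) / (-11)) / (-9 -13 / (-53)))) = 81664 / 265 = 308.17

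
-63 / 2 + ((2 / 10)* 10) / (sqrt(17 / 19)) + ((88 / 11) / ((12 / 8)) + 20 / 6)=-137 / 6 + 2* sqrt(323) / 17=-20.72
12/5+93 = 477/5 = 95.40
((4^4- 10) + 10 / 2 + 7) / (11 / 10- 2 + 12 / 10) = 860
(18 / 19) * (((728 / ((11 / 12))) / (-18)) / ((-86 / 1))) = 4368 / 8987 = 0.49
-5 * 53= -265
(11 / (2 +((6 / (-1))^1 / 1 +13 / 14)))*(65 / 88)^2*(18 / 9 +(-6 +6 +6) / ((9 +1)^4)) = -11833549 / 3027200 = -3.91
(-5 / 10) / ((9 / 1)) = -1 / 18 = -0.06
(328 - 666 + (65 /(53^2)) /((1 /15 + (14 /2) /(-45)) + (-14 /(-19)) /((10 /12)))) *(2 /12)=-56.33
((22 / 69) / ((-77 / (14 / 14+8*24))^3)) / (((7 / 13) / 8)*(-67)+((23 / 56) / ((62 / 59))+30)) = -92710079072 / 477901560675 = -0.19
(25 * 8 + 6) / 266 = 103 / 133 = 0.77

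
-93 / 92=-1.01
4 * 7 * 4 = 112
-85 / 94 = -0.90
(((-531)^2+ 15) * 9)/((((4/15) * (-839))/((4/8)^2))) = -4758345/1678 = -2835.72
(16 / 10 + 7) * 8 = 344 / 5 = 68.80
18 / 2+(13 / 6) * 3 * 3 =28.50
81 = 81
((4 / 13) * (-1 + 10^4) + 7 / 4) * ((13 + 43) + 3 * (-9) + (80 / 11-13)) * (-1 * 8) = -81958400 / 143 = -573135.66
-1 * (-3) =3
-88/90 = -44/45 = -0.98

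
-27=-27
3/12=1/4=0.25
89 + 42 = 131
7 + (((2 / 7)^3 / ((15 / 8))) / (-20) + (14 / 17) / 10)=3097018 / 437325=7.08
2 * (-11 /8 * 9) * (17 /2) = -1683 /8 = -210.38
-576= -576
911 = 911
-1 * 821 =-821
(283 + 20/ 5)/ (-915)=-287/ 915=-0.31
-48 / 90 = -8 / 15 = -0.53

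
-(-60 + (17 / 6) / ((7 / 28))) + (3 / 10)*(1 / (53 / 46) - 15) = 70639 / 1590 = 44.43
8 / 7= 1.14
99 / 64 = 1.55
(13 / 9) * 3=13 / 3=4.33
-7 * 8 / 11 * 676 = -37856 / 11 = -3441.45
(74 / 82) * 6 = 222 / 41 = 5.41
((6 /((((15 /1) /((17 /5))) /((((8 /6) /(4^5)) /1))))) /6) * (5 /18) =17 /207360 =0.00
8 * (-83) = -664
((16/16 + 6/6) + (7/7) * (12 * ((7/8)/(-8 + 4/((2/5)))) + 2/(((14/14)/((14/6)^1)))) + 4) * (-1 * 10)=-955/6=-159.17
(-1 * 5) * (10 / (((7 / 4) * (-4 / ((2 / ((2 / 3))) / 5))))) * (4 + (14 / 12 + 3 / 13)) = 2105 / 91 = 23.13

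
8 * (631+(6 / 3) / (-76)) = 95908 / 19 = 5047.79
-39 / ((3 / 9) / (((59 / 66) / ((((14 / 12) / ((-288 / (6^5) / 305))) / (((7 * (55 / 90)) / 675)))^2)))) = -8437 / 185389871343750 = -0.00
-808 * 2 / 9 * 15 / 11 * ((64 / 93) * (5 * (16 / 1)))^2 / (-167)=211812352000 / 47664639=4443.80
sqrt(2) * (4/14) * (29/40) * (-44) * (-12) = 3828 * sqrt(2)/35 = 154.67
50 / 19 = 2.63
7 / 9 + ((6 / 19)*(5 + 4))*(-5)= -2297 / 171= -13.43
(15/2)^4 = 50625/16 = 3164.06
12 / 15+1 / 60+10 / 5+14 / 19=3.55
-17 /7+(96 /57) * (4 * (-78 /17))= -33.34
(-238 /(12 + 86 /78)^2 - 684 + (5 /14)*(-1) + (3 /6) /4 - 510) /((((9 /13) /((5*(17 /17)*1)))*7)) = -23192080925 /18800712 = -1233.57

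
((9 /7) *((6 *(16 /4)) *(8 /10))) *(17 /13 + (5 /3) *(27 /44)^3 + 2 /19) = 1021465377 /23012990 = 44.39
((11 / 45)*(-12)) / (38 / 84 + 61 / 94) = -14476 / 5435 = -2.66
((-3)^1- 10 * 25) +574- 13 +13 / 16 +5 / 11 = 54431 / 176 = 309.27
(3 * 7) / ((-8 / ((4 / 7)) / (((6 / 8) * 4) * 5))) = -45 / 2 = -22.50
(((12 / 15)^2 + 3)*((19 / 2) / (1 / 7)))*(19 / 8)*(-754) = -86693789 / 200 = -433468.94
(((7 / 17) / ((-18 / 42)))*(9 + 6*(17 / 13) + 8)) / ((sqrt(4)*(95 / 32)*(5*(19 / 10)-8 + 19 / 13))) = -224 / 165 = -1.36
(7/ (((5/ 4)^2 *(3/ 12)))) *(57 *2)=51072/ 25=2042.88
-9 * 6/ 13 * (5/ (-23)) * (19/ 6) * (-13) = -855/ 23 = -37.17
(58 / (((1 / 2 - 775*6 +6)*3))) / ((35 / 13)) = -1508 / 975135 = -0.00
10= 10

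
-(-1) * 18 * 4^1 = 72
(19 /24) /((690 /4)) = 19 /4140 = 0.00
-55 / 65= -11 / 13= -0.85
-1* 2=-2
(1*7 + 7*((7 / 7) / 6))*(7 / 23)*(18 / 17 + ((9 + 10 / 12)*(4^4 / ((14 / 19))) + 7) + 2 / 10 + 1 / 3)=99855091 / 11730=8512.80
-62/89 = -0.70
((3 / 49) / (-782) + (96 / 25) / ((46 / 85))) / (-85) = -1359441 / 16285150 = -0.08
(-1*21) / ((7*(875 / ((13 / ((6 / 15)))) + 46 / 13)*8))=-13 / 1056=-0.01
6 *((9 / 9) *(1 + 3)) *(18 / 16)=27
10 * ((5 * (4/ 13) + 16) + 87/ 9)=10610/ 39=272.05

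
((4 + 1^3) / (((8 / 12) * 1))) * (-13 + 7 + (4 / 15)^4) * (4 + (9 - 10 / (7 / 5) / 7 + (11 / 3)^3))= -12301825796 / 4465125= -2755.09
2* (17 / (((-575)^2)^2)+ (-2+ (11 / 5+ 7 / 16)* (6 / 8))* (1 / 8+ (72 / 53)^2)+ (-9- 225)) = -36795010346929222339 / 78607336900000000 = -468.09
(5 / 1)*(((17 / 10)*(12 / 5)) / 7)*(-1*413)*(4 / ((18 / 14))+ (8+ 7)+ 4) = -399194 / 15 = -26612.93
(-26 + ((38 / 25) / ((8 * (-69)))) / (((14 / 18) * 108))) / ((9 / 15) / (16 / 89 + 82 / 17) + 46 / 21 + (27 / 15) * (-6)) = 11407701583 / 3724874472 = 3.06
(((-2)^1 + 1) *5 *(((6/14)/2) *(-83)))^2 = 1550025/196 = 7908.29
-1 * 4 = -4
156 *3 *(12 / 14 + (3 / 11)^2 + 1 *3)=1558440 / 847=1839.95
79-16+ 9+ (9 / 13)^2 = 12249 / 169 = 72.48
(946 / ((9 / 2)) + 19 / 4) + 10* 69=32579 / 36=904.97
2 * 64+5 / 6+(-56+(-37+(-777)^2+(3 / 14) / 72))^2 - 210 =41136640764796417 / 112896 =364376424007.90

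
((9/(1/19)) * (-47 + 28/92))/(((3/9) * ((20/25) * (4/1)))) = -1377405/184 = -7485.90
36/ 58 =18/ 29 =0.62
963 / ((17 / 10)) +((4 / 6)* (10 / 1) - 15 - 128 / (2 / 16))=-23759 / 51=-465.86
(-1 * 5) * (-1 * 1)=5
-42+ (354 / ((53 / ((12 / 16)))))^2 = -189951 / 11236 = -16.91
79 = 79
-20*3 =-60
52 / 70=26 / 35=0.74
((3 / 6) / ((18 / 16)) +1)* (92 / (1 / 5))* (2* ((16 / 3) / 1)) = 191360 / 27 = 7087.41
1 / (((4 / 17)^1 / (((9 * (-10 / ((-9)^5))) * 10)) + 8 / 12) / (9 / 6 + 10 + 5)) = 42075 / 41066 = 1.02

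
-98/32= -49/16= -3.06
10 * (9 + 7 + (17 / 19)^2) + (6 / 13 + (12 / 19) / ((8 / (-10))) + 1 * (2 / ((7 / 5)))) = 5555307 / 32851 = 169.11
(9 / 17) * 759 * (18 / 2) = 61479 / 17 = 3616.41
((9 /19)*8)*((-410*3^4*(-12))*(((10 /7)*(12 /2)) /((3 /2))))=1147737600 /133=8629606.02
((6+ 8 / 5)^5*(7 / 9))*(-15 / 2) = -277323088 / 1875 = -147905.65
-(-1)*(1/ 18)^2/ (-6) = -1/ 1944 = -0.00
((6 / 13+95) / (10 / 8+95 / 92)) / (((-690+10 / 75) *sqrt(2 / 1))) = -28543 *sqrt(2) / 941668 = -0.04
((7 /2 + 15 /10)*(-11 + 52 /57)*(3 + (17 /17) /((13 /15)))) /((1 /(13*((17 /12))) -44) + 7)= 7650 /1349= 5.67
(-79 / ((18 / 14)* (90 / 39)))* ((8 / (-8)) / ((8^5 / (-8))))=-7189 / 1105920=-0.01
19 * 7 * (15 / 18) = 665 / 6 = 110.83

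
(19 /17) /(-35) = -19 /595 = -0.03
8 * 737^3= 3202524424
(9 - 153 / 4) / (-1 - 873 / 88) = 2574 / 961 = 2.68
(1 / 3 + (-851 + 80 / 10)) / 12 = -632 / 9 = -70.22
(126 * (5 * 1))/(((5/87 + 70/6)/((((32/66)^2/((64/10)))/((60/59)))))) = 11977/6171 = 1.94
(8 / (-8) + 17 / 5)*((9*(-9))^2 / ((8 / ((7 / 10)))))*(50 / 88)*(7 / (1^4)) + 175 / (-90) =8677123 / 1584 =5477.98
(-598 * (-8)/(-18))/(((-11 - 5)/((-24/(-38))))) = 598/57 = 10.49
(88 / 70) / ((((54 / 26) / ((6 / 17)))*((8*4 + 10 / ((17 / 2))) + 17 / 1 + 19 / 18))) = 2288 / 548695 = 0.00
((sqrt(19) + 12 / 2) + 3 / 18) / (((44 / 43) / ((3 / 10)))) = 129*sqrt(19) / 440 + 1591 / 880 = 3.09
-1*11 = -11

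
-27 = -27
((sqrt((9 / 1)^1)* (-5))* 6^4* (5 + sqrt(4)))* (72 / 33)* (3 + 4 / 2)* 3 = -48988800 / 11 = -4453527.27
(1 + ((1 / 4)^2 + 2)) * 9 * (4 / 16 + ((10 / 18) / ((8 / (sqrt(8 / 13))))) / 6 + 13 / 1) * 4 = 245 * sqrt(26) / 1248 + 23373 / 16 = 1461.81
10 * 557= 5570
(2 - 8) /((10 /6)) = -18 /5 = -3.60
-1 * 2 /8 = -1 /4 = -0.25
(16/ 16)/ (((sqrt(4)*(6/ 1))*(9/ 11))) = 11/ 108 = 0.10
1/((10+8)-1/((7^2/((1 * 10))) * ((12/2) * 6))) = 0.06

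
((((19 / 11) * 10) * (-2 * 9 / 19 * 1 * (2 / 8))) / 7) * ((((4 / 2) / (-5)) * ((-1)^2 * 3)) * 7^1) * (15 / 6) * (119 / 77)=2295 / 121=18.97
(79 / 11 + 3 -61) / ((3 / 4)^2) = -90.34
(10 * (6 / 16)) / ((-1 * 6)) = -5 / 8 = -0.62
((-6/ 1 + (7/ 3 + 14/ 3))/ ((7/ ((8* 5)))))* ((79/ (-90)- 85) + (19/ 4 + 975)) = 321794/ 63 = 5107.84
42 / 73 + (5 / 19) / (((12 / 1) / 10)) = 6613 / 8322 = 0.79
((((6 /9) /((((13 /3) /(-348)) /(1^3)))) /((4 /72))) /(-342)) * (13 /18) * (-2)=-232 /57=-4.07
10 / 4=5 / 2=2.50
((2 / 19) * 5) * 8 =80 / 19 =4.21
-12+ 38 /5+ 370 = 1828 /5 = 365.60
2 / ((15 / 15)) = 2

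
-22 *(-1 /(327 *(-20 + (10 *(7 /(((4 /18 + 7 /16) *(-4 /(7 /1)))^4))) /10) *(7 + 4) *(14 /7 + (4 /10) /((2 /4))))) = 407253125 /60888072077868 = 0.00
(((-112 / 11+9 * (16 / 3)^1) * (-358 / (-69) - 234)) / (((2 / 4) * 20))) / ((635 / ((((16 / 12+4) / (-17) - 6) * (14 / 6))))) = 321822592 / 16030575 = 20.08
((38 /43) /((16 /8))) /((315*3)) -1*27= -1097126 /40635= -27.00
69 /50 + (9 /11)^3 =128289 /66550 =1.93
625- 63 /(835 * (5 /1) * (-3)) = 2609396 /4175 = 625.01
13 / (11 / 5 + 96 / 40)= 65 / 23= 2.83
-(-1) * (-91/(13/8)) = -56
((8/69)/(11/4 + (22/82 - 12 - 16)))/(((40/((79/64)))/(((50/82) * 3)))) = -395/1507696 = -0.00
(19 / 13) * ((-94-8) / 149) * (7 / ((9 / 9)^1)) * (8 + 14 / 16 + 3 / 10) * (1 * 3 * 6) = -22404249 / 19370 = -1156.65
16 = 16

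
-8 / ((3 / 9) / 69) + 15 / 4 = -1652.25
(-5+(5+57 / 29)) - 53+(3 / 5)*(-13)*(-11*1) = 5041 / 145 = 34.77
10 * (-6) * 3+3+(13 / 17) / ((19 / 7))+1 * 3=-56111 / 323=-173.72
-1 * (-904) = 904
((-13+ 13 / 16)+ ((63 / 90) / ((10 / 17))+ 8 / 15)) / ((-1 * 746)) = 12557 / 895200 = 0.01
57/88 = 0.65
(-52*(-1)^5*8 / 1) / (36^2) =26 / 81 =0.32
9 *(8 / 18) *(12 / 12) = 4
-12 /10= -6 /5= -1.20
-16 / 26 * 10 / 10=-8 / 13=-0.62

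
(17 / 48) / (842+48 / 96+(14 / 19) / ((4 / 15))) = 323 / 770880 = 0.00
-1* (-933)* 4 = 3732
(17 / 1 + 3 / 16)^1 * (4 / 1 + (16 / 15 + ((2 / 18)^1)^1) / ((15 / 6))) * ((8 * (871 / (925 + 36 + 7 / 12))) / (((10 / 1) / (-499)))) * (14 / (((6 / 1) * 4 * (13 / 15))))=-117717593 / 6294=-18703.14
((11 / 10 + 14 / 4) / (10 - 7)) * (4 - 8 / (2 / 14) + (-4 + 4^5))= 22264 / 15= 1484.27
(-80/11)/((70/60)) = -480/77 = -6.23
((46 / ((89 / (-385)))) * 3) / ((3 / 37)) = -655270 / 89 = -7362.58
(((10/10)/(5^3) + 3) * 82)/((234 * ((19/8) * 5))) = 123328/1389375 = 0.09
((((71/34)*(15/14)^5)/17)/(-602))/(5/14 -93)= 53915625/17337099771712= 0.00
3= 3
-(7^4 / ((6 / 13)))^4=-949165729998374161 / 1296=-732380964504918.33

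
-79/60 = -1.32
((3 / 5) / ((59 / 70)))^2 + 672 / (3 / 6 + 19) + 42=3483046 / 45253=76.97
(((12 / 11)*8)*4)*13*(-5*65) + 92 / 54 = -43804294 / 297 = -147489.21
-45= -45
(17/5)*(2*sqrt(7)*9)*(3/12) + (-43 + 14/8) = -165/4 + 153*sqrt(7)/10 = -0.77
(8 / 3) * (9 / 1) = 24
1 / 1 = 1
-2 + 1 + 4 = 3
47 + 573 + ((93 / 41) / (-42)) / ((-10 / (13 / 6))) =21353203 / 34440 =620.01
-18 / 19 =-0.95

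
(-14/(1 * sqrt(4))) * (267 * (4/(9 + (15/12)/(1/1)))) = -29904/41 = -729.37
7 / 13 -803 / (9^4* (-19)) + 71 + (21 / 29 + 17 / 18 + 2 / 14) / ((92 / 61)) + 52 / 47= 210108210891863 / 2844976673448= 73.85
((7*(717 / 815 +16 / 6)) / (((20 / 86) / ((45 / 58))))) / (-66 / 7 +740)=1889979 / 16671640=0.11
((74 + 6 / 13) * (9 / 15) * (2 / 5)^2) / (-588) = -968 / 79625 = -0.01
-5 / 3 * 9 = -15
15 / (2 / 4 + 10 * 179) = 30 / 3581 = 0.01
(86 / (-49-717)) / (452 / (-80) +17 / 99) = 85140 / 4154401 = 0.02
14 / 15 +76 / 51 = 2.42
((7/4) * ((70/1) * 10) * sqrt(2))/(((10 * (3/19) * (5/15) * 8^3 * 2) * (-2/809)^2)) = 3046609055 * sqrt(2)/8192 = 525946.76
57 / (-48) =-19 / 16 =-1.19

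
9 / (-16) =-9 / 16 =-0.56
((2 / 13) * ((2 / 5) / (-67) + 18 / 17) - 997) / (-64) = 73800903 / 4738240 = 15.58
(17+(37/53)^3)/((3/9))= 7744686/148877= 52.02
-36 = -36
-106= -106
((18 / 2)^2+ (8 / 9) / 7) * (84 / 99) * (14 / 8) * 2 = 240.92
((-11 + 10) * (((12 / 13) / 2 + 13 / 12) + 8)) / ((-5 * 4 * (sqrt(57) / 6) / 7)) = 2.65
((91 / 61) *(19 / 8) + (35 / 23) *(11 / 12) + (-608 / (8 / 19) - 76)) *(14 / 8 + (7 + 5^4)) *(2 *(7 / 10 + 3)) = -318997851757 / 44896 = -7105262.20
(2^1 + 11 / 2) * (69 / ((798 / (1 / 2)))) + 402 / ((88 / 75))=4013745 / 11704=342.94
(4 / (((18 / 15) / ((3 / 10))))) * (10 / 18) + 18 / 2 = 86 / 9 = 9.56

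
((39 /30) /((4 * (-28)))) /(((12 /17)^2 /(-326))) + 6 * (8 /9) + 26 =3139111 /80640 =38.93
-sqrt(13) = -3.61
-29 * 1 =-29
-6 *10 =-60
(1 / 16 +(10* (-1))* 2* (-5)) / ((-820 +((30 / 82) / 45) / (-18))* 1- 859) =-1772307 / 29738456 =-0.06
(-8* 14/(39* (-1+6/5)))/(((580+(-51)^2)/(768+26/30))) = -1291696/372177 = -3.47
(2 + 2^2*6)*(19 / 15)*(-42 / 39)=-532 / 15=-35.47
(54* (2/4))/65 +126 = 8217/65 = 126.42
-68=-68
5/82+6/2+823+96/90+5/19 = 827.39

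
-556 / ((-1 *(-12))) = -139 / 3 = -46.33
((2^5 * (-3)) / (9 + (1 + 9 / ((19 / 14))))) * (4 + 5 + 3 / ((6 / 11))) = -83.70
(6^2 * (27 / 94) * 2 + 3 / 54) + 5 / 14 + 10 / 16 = 514469 / 23688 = 21.72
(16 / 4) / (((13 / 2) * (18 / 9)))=4 / 13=0.31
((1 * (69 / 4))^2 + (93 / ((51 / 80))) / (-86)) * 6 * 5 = 51906765 / 5848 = 8875.99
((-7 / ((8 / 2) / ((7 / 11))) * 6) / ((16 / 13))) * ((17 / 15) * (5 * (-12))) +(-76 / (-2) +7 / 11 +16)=37295 / 88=423.81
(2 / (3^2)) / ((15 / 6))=4 / 45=0.09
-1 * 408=-408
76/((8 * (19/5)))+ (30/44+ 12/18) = 127/33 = 3.85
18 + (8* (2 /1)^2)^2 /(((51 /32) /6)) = 65842 /17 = 3873.06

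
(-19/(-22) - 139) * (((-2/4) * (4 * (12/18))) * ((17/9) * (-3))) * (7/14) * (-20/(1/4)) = 1377680/33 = 41747.88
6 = 6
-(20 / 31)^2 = -400 / 961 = -0.42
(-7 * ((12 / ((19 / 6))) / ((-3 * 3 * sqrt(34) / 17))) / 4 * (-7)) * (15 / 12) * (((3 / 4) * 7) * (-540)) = 694575 * sqrt(34) / 76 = 53289.91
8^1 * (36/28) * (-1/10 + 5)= 252/5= 50.40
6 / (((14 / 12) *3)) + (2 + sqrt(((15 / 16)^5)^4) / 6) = 58520122222477 / 15393162788864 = 3.80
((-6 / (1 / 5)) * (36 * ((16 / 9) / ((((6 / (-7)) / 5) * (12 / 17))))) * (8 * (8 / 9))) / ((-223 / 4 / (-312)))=1267302400 / 2007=631441.16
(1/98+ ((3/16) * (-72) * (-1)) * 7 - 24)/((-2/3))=-10365/98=-105.77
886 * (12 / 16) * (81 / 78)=35883 / 52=690.06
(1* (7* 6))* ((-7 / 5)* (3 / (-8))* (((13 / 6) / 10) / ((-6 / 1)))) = -637 / 800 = -0.80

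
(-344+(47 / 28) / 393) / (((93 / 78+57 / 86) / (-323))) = 40203979309 / 671244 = 59894.73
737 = 737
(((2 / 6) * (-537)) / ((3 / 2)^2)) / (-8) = 179 / 18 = 9.94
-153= -153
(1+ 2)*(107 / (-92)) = -321 / 92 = -3.49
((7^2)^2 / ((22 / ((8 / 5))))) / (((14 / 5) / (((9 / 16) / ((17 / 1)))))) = 3087 / 1496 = 2.06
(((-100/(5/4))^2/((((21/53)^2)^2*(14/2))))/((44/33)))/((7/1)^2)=12624769600/22235661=567.77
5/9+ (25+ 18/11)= 2692/99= 27.19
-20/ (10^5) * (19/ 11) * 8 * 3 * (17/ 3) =-0.05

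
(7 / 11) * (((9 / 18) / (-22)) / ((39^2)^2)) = -7 / 1119705444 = -0.00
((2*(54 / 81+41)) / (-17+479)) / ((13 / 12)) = 500 / 3003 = 0.17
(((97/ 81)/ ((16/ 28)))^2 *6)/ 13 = 2.03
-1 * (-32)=32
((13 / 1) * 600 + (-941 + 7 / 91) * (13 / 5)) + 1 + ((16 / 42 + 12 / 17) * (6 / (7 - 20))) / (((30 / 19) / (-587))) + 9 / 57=5541.24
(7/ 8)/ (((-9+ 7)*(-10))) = 7/ 160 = 0.04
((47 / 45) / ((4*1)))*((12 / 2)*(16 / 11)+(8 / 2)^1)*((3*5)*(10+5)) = 8225 / 11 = 747.73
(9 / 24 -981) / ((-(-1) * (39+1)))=-1569 / 64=-24.52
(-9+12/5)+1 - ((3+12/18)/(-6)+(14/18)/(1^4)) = -173/30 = -5.77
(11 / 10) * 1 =11 / 10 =1.10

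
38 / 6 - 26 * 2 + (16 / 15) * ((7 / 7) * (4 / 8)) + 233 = 2818 / 15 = 187.87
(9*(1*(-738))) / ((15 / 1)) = -442.80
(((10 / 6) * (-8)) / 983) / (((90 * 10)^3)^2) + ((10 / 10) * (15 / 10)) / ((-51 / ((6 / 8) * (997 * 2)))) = -29297209696368750000017 / 666068291325000000000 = -43.99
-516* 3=-1548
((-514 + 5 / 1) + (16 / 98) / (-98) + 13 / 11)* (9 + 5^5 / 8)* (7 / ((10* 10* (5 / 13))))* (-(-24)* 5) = -167225213649 / 37730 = -4432155.15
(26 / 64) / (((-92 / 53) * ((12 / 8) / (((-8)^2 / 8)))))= -689 / 552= -1.25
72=72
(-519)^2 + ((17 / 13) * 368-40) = 3507429 / 13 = 269802.23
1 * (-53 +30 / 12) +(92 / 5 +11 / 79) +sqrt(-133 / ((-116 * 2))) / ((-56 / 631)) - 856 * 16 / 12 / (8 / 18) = -2053969 / 790 - 631 * sqrt(7714) / 6496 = -2608.49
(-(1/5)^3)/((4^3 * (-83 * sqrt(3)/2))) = sqrt(3)/996000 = 0.00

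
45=45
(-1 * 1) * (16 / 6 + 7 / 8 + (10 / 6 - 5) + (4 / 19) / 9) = -317 / 1368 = -0.23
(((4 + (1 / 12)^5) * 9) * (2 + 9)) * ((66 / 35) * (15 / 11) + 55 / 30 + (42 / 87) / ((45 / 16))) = 915424983209 / 505128960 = 1812.26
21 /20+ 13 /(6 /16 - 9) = -631 /1380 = -0.46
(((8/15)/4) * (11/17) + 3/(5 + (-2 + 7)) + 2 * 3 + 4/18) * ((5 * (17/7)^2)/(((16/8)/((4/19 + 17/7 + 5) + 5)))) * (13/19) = 3756246611/4457628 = 842.66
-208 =-208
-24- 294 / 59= -1710 / 59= -28.98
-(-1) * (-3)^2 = 9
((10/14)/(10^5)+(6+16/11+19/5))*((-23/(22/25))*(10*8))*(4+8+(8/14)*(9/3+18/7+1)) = -76936796829/207515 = -370752.94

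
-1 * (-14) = 14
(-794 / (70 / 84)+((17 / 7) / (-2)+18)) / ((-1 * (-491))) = -65521 / 34370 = -1.91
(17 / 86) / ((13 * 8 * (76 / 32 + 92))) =17 / 844090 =0.00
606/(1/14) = 8484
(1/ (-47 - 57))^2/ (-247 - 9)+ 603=1669644287/ 2768896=603.00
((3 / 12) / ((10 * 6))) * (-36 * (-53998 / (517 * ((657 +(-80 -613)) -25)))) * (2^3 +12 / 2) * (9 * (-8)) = 40822488 / 157685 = 258.89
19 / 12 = 1.58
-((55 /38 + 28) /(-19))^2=-1252161 /521284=-2.40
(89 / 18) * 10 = 445 / 9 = 49.44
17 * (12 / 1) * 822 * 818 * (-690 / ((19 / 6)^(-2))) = -949093677960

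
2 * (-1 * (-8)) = 16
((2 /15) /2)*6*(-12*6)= -144 /5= -28.80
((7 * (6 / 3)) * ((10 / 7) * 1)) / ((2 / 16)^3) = 10240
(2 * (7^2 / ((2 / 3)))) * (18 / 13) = 2646 / 13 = 203.54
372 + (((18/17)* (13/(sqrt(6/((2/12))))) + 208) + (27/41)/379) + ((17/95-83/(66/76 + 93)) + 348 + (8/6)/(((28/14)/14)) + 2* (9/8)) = 2739829053541/2911076260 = 941.17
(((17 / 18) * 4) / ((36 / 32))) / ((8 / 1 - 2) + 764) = 136 / 31185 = 0.00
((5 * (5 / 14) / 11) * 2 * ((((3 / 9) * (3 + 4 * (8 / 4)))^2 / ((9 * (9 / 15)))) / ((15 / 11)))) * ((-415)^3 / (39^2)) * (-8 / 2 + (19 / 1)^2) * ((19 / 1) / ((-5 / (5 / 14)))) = 69834847878125 / 5174442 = 13496111.83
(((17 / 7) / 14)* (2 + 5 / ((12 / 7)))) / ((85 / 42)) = 59 / 140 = 0.42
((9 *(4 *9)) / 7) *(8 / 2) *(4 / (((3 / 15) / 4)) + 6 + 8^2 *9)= 122564.57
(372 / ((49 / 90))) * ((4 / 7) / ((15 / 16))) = 416.47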